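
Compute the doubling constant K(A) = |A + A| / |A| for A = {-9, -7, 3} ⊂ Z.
K = |A + A| / |A| = 6/3 = 2

Enumerate A + A = {a + b : a, b ∈ A}. With |A| = 3, there are |A|^2 = 9 ordered sum pairs; collecting distinct values, A + A = {-18, -16, -14, -6, -4, 6}, so |A + A| = 6. Thus K = 6/3 = 2. For comparison, the minimum possible |A + A| over all 3-element sets is 2·3 − 1 = 5 (so min K = 5/3), attained only by arithmetic progressions.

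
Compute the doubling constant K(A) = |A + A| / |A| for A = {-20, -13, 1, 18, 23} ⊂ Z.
K = |A + A| / |A| = 15/5 = 3

Enumerate A + A = {a + b : a, b ∈ A}. With |A| = 5, there are |A|^2 = 25 ordered sum pairs; collecting distinct values, A + A = {-40, -33, -26, -19, -12, -2, 2, 3, 5, 10, 19, 24, 36, 41, 46}, so |A + A| = 15. Thus K = 15/5 = 3. For comparison, the minimum possible |A + A| over all 5-element sets is 2·5 − 1 = 9 (so min K = 9/5), attained only by arithmetic progressions.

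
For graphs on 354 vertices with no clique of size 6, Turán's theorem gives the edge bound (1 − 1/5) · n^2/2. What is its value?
Turán density bound = (4/5) · 354^2/2 = 250632/5 ≈ 50126.4

Turán's theorem: ex(n, K_{r+1}) is achieved by the complete r-partite Turán graph T(n, r) with parts as balanced as possible, and is at most (1 − 1/r) · n^2/2. For r = 5, n = 354: the density bound is (4/5) · 125316/2 = 250632/5 ≈ 50126.4. The integer-valued extremum is e(T(354, 5)) = 50126, which is strictly less than the density bound 250632/5 since 5 ∤ 354 (the parts of T(354, 5) cannot all be equal).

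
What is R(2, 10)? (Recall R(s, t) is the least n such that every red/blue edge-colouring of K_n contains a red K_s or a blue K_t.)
R(2, 10) = 10

R(2, k) = k for all k ≥ 2: in a 2-colouring of K_k, either some edge is red (a red K_2) or all edges are blue (a blue K_k). And K_{9} coloured all-blue has no blue K_10, so R(2, 10) > 9. Hence R(2, 10) = 10.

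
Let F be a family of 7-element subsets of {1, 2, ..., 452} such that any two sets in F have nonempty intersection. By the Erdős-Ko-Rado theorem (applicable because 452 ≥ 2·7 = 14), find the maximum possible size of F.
max |F| = C(451, 6) = 11303769578640

Erdős-Ko-Rado (1961): when n ≥ 2k, max |F| = C(n−1, k−1). The bound is attained by the star {A : i ∈ A} for any fixed i ∈ [n]. Here C(452−1, 7−1) = C(451, 6) = 11303769578640.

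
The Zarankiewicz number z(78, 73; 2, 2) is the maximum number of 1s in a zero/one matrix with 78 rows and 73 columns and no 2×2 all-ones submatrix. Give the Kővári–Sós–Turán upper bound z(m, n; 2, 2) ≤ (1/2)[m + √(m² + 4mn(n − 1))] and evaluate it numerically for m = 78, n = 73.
z(78, 73; 2, 2) ≤ (1/2)[78 + √(78² + 4·78·73·72)] = (1/2)[78 + √1645956] = 680.4741

Kővári–Sós–Turán: let r_1, ..., r_78 be the row sums and z = Σ r_i the total number of 1s. Each pair of columns can share at most one row with both entries 1 (else a 2×2 all-ones block appears), so Σ_i C(r_i, 2) ≤ C(73, 2) = 2628. By convexity Σ_i C(r_i, 2) ≥ 78·C(z/78, 2) = z(z − 78)/(2·78), giving z² − 78z − 78·73·72 ≤ 0 and hence z ≤ (1/2)[78 + √(6084 + 4·409968)] = (1/2)[78 + √1645956] ≈ (1/2)(78 + 1282.9482) = 680.4741.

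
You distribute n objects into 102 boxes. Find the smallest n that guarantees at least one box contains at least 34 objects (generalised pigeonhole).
n = (34 − 1)·102 + 1 = 3367

By the generalised pigeonhole principle, to guarantee some box contains ≥ r objects we need more than (r − 1) · k objects total. Threshold: n = (r − 1) · k + 1. With r = 34 and k = 102: n = 33 · 102 + 1 = 3366 + 1 = 3367. For n = 3366 = 33 · 102, we can put exactly 33 objects in every box, avoiding 34 in any single one — so 3367 is tight.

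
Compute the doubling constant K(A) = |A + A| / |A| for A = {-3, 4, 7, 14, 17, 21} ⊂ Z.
K = |A + A| / |A| = 16/6 = 8/3

Enumerate A + A = {a + b : a, b ∈ A}. With |A| = 6, there are |A|^2 = 36 ordered sum pairs; collecting distinct values, A + A = {-6, 1, 4, 8, 11, 14, 18, 21, 24, 25, 28, 31, 34, 35, 38, 42}, so |A + A| = 16. Thus K = 16/6 = 8/3. For comparison, the minimum possible |A + A| over all 6-element sets is 2·6 − 1 = 11 (so min K = 11/6), attained only by arithmetic progressions.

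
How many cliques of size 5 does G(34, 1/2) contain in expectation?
E[# K_5] = C(34, 5) · (1/2)^C(5, 2) = 278256 / 2^10 = 17391/64 = 271.734375

For each 5-subset S of vertices (there are C(34, 5) = 278256 such S), let X_S = 1 if S induces a K_5 (all C(5, 2) = 10 edges present). Then P(X_S = 1) = (1/2)^10 = 1/1024. By linearity of expectation, E[# K_5] = C(34, 5) · (1/2)^10 = 278256 / 1024 = 17391/64 = 271.734375.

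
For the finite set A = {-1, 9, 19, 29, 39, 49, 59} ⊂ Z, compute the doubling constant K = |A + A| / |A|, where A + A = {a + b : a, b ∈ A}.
K = |A + A| / |A| = 13/7

Enumerate A + A = {a + b : a, b ∈ A}. With |A| = 7, there are |A|^2 = 49 ordered sum pairs; collecting distinct values, A + A = {-2, 8, 18, 28, 38, 48, 58, 68, 78, 88, 98, 108, 118}, so |A + A| = 13. Thus K = 13/7. Here |A + A| = 2|A| − 1 = 13, the minimum possible — so K = 13/7 is minimal, which holds iff A is an arithmetic progression.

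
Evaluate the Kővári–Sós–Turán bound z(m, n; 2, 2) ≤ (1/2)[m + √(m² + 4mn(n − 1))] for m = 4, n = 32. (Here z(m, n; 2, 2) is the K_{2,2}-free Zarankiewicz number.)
z(4, 32; 2, 2) ≤ (1/2)[4 + √(4² + 4·4·32·31)] = (1/2)[4 + √15888] = 65.0238

Kővári–Sós–Turán: let r_1, ..., r_4 be the row sums and z = Σ r_i the total number of 1s. Each pair of columns can share at most one row with both entries 1 (else a 2×2 all-ones block appears), so Σ_i C(r_i, 2) ≤ C(32, 2) = 496. By convexity Σ_i C(r_i, 2) ≥ 4·C(z/4, 2) = z(z − 4)/(2·4), giving z² − 4z − 4·32·31 ≤ 0 and hence z ≤ (1/2)[4 + √(16 + 4·3968)] = (1/2)[4 + √15888] ≈ (1/2)(4 + 126.0476) = 65.0238.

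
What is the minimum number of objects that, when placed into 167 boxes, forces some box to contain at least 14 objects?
n = (14 − 1)·167 + 1 = 2172

By the generalised pigeonhole principle, to guarantee some box contains ≥ r objects we need more than (r − 1) · k objects total. Threshold: n = (r − 1) · k + 1. With r = 14 and k = 167: n = 13 · 167 + 1 = 2171 + 1 = 2172. For n = 2171 = 13 · 167, we can put exactly 13 objects in every box, avoiding 14 in any single one — so 2172 is tight.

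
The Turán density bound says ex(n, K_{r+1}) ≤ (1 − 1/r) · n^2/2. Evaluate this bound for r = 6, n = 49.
Turán density bound = (5/6) · 49^2/2 = 12005/12 ≈ 1000.4167

Turán's theorem: ex(n, K_{r+1}) is achieved by the complete r-partite Turán graph T(n, r) with parts as balanced as possible, and is at most (1 − 1/r) · n^2/2. For r = 6, n = 49: the density bound is (5/6) · 2401/2 = 12005/12 ≈ 1000.4167. The integer-valued extremum is e(T(49, 6)) = 1000, which is strictly less than the density bound 12005/12 since 6 ∤ 49 (the parts of T(49, 6) cannot all be equal).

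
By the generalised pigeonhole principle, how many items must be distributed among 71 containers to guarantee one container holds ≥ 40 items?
n = (40 − 1)·71 + 1 = 2770

By the generalised pigeonhole principle, to guarantee some box contains ≥ r objects we need more than (r − 1) · k objects total. Threshold: n = (r − 1) · k + 1. With r = 40 and k = 71: n = 39 · 71 + 1 = 2769 + 1 = 2770. For n = 2769 = 39 · 71, we can put exactly 39 objects in every box, avoiding 40 in any single one — so 2770 is tight.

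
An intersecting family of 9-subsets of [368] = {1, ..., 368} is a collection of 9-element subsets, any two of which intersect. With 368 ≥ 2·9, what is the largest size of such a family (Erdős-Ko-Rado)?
max |F| = C(367, 8) = 7558676743123935

The Erdős-Ko-Rado theorem states: for n ≥ 2k, an intersecting family of k-subsets of an n-element set has size at most C(n − 1, k − 1), with equality for 'star' families {A ⊆ [n] : |A| = k, i ∈ A} (fix an element i). For n = 368, k = 9: C(367, 8) = 7558676743123935.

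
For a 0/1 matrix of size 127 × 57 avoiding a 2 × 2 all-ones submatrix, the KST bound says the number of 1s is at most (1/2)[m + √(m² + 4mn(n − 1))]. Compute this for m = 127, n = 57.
z(127, 57; 2, 2) ≤ (1/2)[127 + √(127² + 4·127·57·56)] = (1/2)[127 + √1637665] = 703.3564

Kővári–Sós–Turán: let r_1, ..., r_127 be the row sums and z = Σ r_i the total number of 1s. Each pair of columns can share at most one row with both entries 1 (else a 2×2 all-ones block appears), so Σ_i C(r_i, 2) ≤ C(57, 2) = 1596. By convexity Σ_i C(r_i, 2) ≥ 127·C(z/127, 2) = z(z − 127)/(2·127), giving z² − 127z − 127·57·56 ≤ 0 and hence z ≤ (1/2)[127 + √(16129 + 4·405384)] = (1/2)[127 + √1637665] ≈ (1/2)(127 + 1279.7129) = 703.3564.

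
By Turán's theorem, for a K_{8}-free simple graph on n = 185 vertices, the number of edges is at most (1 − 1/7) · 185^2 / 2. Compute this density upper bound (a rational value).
Turán density bound = (6/7) · 185^2/2 = 102675/7 ≈ 14667.8571

Turán's theorem: ex(n, K_{r+1}) is achieved by the complete r-partite Turán graph T(n, r) with parts as balanced as possible, and is at most (1 − 1/r) · n^2/2. For r = 7, n = 185: the density bound is (6/7) · 34225/2 = 102675/7 ≈ 14667.8571. The integer-valued extremum is e(T(185, 7)) = 14667, which is strictly less than the density bound 102675/7 since 7 ∤ 185 (the parts of T(185, 7) cannot all be equal).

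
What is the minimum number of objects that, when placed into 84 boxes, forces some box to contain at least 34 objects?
n = (34 − 1)·84 + 1 = 2773

By the generalised pigeonhole principle, to guarantee some box contains ≥ r objects we need more than (r − 1) · k objects total. Threshold: n = (r − 1) · k + 1. With r = 34 and k = 84: n = 33 · 84 + 1 = 2772 + 1 = 2773. For n = 2772 = 33 · 84, we can put exactly 33 objects in every box, avoiding 34 in any single one — so 2773 is tight.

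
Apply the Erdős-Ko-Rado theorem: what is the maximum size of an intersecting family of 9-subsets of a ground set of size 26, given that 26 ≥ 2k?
max |F| = C(25, 8) = 1081575

Erdős-Ko-Rado (1961): when n ≥ 2k, max |F| = C(n−1, k−1). The bound is attained by the star {A : i ∈ A} for any fixed i ∈ [n]. Here C(26−1, 9−1) = C(25, 8) = 1081575.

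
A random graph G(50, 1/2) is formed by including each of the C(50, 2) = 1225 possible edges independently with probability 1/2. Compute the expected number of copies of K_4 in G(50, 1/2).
E[# K_4] = C(50, 4) · (1/2)^C(4, 2) = 230300 / 2^6 = 57575/16 = 3598.4375

For each 4-subset S of vertices (there are C(50, 4) = 230300 such S), let X_S = 1 if S induces a K_4 (all C(4, 2) = 6 edges present). Then P(X_S = 1) = (1/2)^6 = 1/64. By linearity of expectation, E[# K_4] = C(50, 4) · (1/2)^6 = 230300 / 64 = 57575/16 = 3598.4375.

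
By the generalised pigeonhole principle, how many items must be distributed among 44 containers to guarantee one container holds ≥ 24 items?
n = (24 − 1)·44 + 1 = 1013

By the generalised pigeonhole principle, to guarantee some box contains ≥ r objects we need more than (r − 1) · k objects total. Threshold: n = (r − 1) · k + 1. With r = 24 and k = 44: n = 23 · 44 + 1 = 1012 + 1 = 1013. For n = 1012 = 23 · 44, we can put exactly 23 objects in every box, avoiding 24 in any single one — so 1013 is tight.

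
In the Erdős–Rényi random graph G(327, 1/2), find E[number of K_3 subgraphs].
E[# K_3] = C(327, 3) · (1/2)^C(3, 2) = 5774275 / 2^3 = 721784.375

For each 3-subset S of vertices (there are C(327, 3) = 5774275 such S), let X_S = 1 if S induces a K_3 (all C(3, 2) = 3 edges present). Then P(X_S = 1) = (1/2)^3 = 1/8. By linearity of expectation, E[# K_3] = C(327, 3) · (1/2)^3 = 5774275 / 8 = 721784.375.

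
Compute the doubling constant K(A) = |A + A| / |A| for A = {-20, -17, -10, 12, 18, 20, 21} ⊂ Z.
K = |A + A| / |A| = 27/7

Enumerate A + A = {a + b : a, b ∈ A}. With |A| = 7, there are |A|^2 = 49 ordered sum pairs; collecting distinct values, A + A = {-40, -37, -34, -30, -27, -20, -8, -5, -2, 0, 1, 2, 3, 4, 8, 10, 11, 24, 30, 32, 33, 36, 38, 39, 40, 41, 42}, so |A + A| = 27. Thus K = 27/7. For comparison, the minimum possible |A + A| over all 7-element sets is 2·7 − 1 = 13 (so min K = 13/7), attained only by arithmetic progressions.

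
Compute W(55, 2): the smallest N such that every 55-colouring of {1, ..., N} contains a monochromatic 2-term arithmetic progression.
W(55, 2) = 55 + 1 = 56

A 2-term AP is any pair of integers, so a monochromatic 2-AP exists iff some colour is used at least twice. With 55 colours, the colouring i ↦ i on {1, ..., 55} uses each colour once, avoiding any monochromatic pair, so W(55, 2) > 55. For {1, ..., 56}, pigeonhole forces two integers of the same colour, which form a monochromatic 2-AP. Hence W(55, 2) = 56.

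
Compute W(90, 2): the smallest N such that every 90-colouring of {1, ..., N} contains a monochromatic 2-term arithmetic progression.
W(90, 2) = 90 + 1 = 91

A 2-term AP is any pair of integers, so a monochromatic 2-AP exists iff some colour is used at least twice. With 90 colours, the colouring i ↦ i on {1, ..., 90} uses each colour once, avoiding any monochromatic pair, so W(90, 2) > 90. For {1, ..., 91}, pigeonhole forces two integers of the same colour, which form a monochromatic 2-AP. Hence W(90, 2) = 91.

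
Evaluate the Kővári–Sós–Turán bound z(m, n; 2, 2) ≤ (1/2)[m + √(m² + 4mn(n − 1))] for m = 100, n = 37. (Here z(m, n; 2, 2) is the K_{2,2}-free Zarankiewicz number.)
z(100, 37; 2, 2) ≤ (1/2)[100 + √(100² + 4·100·37·36)] = (1/2)[100 + √542800] = 418.3748

Kővári–Sós–Turán: let r_1, ..., r_100 be the row sums and z = Σ r_i the total number of 1s. Each pair of columns can share at most one row with both entries 1 (else a 2×2 all-ones block appears), so Σ_i C(r_i, 2) ≤ C(37, 2) = 666. By convexity Σ_i C(r_i, 2) ≥ 100·C(z/100, 2) = z(z − 100)/(2·100), giving z² − 100z − 100·37·36 ≤ 0 and hence z ≤ (1/2)[100 + √(10000 + 4·133200)] = (1/2)[100 + √542800] ≈ (1/2)(100 + 736.7496) = 418.3748.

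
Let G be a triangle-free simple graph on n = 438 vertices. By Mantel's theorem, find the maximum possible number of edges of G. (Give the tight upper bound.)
ex(438, K_3) = ⌊438^2/4⌋ = 47961

Mantel (1907): a triangle-free graph on n vertices has at most ⌊n^2/4⌋ edges, with equality for the complete bipartite graph K_{⌊n/2⌋, ⌈n/2⌉}. For n = 438: ⌊438^2/4⌋ = ⌊191844/4⌋ = 47961. The extremal graph is K_{219, 219}, which has 219·219 = 47961 edges.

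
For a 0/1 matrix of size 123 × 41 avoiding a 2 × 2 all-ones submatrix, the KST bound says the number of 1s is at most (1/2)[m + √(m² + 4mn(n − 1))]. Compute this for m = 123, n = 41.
z(123, 41; 2, 2) ≤ (1/2)[123 + √(123² + 4·123·41·40)] = (1/2)[123 + √822009] = 514.8236

Kővári–Sós–Turán: let r_1, ..., r_123 be the row sums and z = Σ r_i the total number of 1s. Each pair of columns can share at most one row with both entries 1 (else a 2×2 all-ones block appears), so Σ_i C(r_i, 2) ≤ C(41, 2) = 820. By convexity Σ_i C(r_i, 2) ≥ 123·C(z/123, 2) = z(z − 123)/(2·123), giving z² − 123z − 123·41·40 ≤ 0 and hence z ≤ (1/2)[123 + √(15129 + 4·201720)] = (1/2)[123 + √822009] ≈ (1/2)(123 + 906.6471) = 514.8236.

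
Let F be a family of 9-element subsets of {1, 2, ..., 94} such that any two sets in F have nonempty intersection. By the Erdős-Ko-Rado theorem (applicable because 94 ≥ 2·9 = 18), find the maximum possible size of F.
max |F| = C(93, 8) = 101841441273

Erdős-Ko-Rado (1961): when n ≥ 2k, max |F| = C(n−1, k−1). The bound is attained by the star {A : i ∈ A} for any fixed i ∈ [n]. Here C(94−1, 9−1) = C(93, 8) = 101841441273.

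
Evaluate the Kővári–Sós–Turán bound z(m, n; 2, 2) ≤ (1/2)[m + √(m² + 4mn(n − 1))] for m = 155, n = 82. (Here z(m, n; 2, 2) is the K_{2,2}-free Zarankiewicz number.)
z(155, 82; 2, 2) ≤ (1/2)[155 + √(155² + 4·155·82·81)] = (1/2)[155 + √4142065] = 1095.1032

Kővári–Sós–Turán: let r_1, ..., r_155 be the row sums and z = Σ r_i the total number of 1s. Each pair of columns can share at most one row with both entries 1 (else a 2×2 all-ones block appears), so Σ_i C(r_i, 2) ≤ C(82, 2) = 3321. By convexity Σ_i C(r_i, 2) ≥ 155·C(z/155, 2) = z(z − 155)/(2·155), giving z² − 155z − 155·82·81 ≤ 0 and hence z ≤ (1/2)[155 + √(24025 + 4·1029510)] = (1/2)[155 + √4142065] ≈ (1/2)(155 + 2035.2064) = 1095.1032.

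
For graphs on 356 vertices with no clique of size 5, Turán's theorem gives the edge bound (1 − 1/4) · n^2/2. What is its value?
Turán density bound = (3/4) · 356^2/2 = 47526

Turán's theorem: ex(n, K_{r+1}) is achieved by the complete r-partite Turán graph T(n, r) with parts as balanced as possible, and is at most (1 − 1/r) · n^2/2. For r = 4, n = 356: the density bound is (3/4) · 126736/2 = 47526. Since 4 ∣ 356, the Turán graph T(356, 4) has parts of equal size 89, and its edge count e(T(356, 4)) = 47526 attains the density bound exactly.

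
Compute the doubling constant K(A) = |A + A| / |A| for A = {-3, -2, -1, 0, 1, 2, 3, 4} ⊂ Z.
K = |A + A| / |A| = 15/8

Enumerate A + A = {a + b : a, b ∈ A}. With |A| = 8, there are |A|^2 = 64 ordered sum pairs; collecting distinct values, A + A = {-6, -5, -4, -3, -2, -1, 0, 1, 2, 3, 4, 5, 6, 7, 8}, so |A + A| = 15. Thus K = 15/8. Here |A + A| = 2|A| − 1 = 15, the minimum possible — so K = 15/8 is minimal, which holds iff A is an arithmetic progression.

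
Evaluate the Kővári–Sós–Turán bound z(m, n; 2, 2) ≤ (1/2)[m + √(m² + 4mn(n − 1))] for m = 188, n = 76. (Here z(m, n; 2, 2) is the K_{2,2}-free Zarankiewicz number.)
z(188, 76; 2, 2) ≤ (1/2)[188 + √(188² + 4·188·76·75)] = (1/2)[188 + √4321744] = 1133.4402

Kővári–Sós–Turán: let r_1, ..., r_188 be the row sums and z = Σ r_i the total number of 1s. Each pair of columns can share at most one row with both entries 1 (else a 2×2 all-ones block appears), so Σ_i C(r_i, 2) ≤ C(76, 2) = 2850. By convexity Σ_i C(r_i, 2) ≥ 188·C(z/188, 2) = z(z − 188)/(2·188), giving z² − 188z − 188·76·75 ≤ 0 and hence z ≤ (1/2)[188 + √(35344 + 4·1071600)] = (1/2)[188 + √4321744] ≈ (1/2)(188 + 2078.8805) = 1133.4402.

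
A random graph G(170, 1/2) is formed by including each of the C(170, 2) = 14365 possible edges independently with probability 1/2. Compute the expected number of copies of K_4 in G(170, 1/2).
E[# K_4] = C(170, 4) · (1/2)^C(4, 2) = 33585370 / 2^6 = 16792685/32 = 524771.40625

For each 4-subset S of vertices (there are C(170, 4) = 33585370 such S), let X_S = 1 if S induces a K_4 (all C(4, 2) = 6 edges present). Then P(X_S = 1) = (1/2)^6 = 1/64. By linearity of expectation, E[# K_4] = C(170, 4) · (1/2)^6 = 33585370 / 64 = 16792685/32 = 524771.40625.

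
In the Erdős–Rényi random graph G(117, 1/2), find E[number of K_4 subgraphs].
E[# K_4] = C(117, 4) · (1/2)^C(4, 2) = 7413705 / 2^6 = 115839.140625

For each 4-subset S of vertices (there are C(117, 4) = 7413705 such S), let X_S = 1 if S induces a K_4 (all C(4, 2) = 6 edges present). Then P(X_S = 1) = (1/2)^6 = 1/64. By linearity of expectation, E[# K_4] = C(117, 4) · (1/2)^6 = 7413705 / 64 = 115839.140625.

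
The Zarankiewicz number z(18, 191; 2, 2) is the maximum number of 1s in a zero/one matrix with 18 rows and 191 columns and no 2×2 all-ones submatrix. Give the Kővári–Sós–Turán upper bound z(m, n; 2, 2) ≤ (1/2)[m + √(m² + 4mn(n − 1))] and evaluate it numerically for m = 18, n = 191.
z(18, 191; 2, 2) ≤ (1/2)[18 + √(18² + 4·18·191·190)] = (1/2)[18 + √2613204] = 817.2704

Kővári–Sós–Turán: let r_1, ..., r_18 be the row sums and z = Σ r_i the total number of 1s. Each pair of columns can share at most one row with both entries 1 (else a 2×2 all-ones block appears), so Σ_i C(r_i, 2) ≤ C(191, 2) = 18145. By convexity Σ_i C(r_i, 2) ≥ 18·C(z/18, 2) = z(z − 18)/(2·18), giving z² − 18z − 18·191·190 ≤ 0 and hence z ≤ (1/2)[18 + √(324 + 4·653220)] = (1/2)[18 + √2613204] ≈ (1/2)(18 + 1616.5408) = 817.2704.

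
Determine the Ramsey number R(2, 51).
R(2, 51) = 51

R(2, k) = k for all k ≥ 2: in a 2-colouring of K_k, either some edge is red (a red K_2) or all edges are blue (a blue K_k). And K_{50} coloured all-blue has no blue K_51, so R(2, 51) > 50. Hence R(2, 51) = 51.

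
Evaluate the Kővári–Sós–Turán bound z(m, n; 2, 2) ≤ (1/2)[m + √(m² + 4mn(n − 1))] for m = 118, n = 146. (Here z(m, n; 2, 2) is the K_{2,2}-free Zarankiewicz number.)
z(118, 146; 2, 2) ≤ (1/2)[118 + √(118² + 4·118·146·145)] = (1/2)[118 + √10006164] = 1640.6261

Kővári–Sós–Turán: let r_1, ..., r_118 be the row sums and z = Σ r_i the total number of 1s. Each pair of columns can share at most one row with both entries 1 (else a 2×2 all-ones block appears), so Σ_i C(r_i, 2) ≤ C(146, 2) = 10585. By convexity Σ_i C(r_i, 2) ≥ 118·C(z/118, 2) = z(z − 118)/(2·118), giving z² − 118z − 118·146·145 ≤ 0 and hence z ≤ (1/2)[118 + √(13924 + 4·2498060)] = (1/2)[118 + √10006164] ≈ (1/2)(118 + 3163.2521) = 1640.6261.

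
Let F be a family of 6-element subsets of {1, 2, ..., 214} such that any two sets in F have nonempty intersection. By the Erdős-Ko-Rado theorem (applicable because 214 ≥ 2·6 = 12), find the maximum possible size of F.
max |F| = C(213, 5) = 3484835277

Erdős-Ko-Rado (1961): when n ≥ 2k, max |F| = C(n−1, k−1). The bound is attained by the star {A : i ∈ A} for any fixed i ∈ [n]. Here C(214−1, 6−1) = C(213, 5) = 3484835277.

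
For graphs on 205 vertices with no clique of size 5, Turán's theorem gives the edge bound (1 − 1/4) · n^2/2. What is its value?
Turán density bound = (3/4) · 205^2/2 = 126075/8 ≈ 15759.375

Turán's theorem: ex(n, K_{r+1}) is achieved by the complete r-partite Turán graph T(n, r) with parts as balanced as possible, and is at most (1 − 1/r) · n^2/2. For r = 4, n = 205: the density bound is (3/4) · 42025/2 = 126075/8 ≈ 15759.375. The integer-valued extremum is e(T(205, 4)) = 15759, which is strictly less than the density bound 126075/8 since 4 ∤ 205 (the parts of T(205, 4) cannot all be equal).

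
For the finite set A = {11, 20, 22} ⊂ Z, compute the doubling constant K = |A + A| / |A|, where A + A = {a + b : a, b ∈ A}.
K = |A + A| / |A| = 6/3 = 2

Enumerate A + A = {a + b : a, b ∈ A}. With |A| = 3, there are |A|^2 = 9 ordered sum pairs; collecting distinct values, A + A = {22, 31, 33, 40, 42, 44}, so |A + A| = 6. Thus K = 6/3 = 2. For comparison, the minimum possible |A + A| over all 3-element sets is 2·3 − 1 = 5 (so min K = 5/3), attained only by arithmetic progressions.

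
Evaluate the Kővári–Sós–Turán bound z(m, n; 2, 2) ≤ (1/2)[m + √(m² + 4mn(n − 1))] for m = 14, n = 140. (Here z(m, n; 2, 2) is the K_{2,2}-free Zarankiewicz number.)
z(14, 140; 2, 2) ≤ (1/2)[14 + √(14² + 4·14·140·139)] = (1/2)[14 + √1089956] = 529.0048

Kővári–Sós–Turán: let r_1, ..., r_14 be the row sums and z = Σ r_i the total number of 1s. Each pair of columns can share at most one row with both entries 1 (else a 2×2 all-ones block appears), so Σ_i C(r_i, 2) ≤ C(140, 2) = 9730. By convexity Σ_i C(r_i, 2) ≥ 14·C(z/14, 2) = z(z − 14)/(2·14), giving z² − 14z − 14·140·139 ≤ 0 and hence z ≤ (1/2)[14 + √(196 + 4·272440)] = (1/2)[14 + √1089956] ≈ (1/2)(14 + 1044.0096) = 529.0048.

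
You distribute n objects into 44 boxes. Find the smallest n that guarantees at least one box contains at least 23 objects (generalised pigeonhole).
n = (23 − 1)·44 + 1 = 969

By the generalised pigeonhole principle, to guarantee some box contains ≥ r objects we need more than (r − 1) · k objects total. Threshold: n = (r − 1) · k + 1. With r = 23 and k = 44: n = 22 · 44 + 1 = 968 + 1 = 969. For n = 968 = 22 · 44, we can put exactly 22 objects in every box, avoiding 23 in any single one — so 969 is tight.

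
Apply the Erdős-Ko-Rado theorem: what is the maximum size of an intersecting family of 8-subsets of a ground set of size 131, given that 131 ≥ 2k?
max |F| = C(130, 7) = 105637584000

The Erdős-Ko-Rado theorem states: for n ≥ 2k, an intersecting family of k-subsets of an n-element set has size at most C(n − 1, k − 1), with equality for 'star' families {A ⊆ [n] : |A| = k, i ∈ A} (fix an element i). For n = 131, k = 8: C(130, 7) = 105637584000.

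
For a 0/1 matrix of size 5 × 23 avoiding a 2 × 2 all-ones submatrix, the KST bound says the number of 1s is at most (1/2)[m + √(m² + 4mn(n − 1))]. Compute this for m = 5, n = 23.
z(5, 23; 2, 2) ≤ (1/2)[5 + √(5² + 4·5·23·22)] = (1/2)[5 + √10145] = 52.8612

Kővári–Sós–Turán: let r_1, ..., r_5 be the row sums and z = Σ r_i the total number of 1s. Each pair of columns can share at most one row with both entries 1 (else a 2×2 all-ones block appears), so Σ_i C(r_i, 2) ≤ C(23, 2) = 253. By convexity Σ_i C(r_i, 2) ≥ 5·C(z/5, 2) = z(z − 5)/(2·5), giving z² − 5z − 5·23·22 ≤ 0 and hence z ≤ (1/2)[5 + √(25 + 4·2530)] = (1/2)[5 + √10145] ≈ (1/2)(5 + 100.7224) = 52.8612.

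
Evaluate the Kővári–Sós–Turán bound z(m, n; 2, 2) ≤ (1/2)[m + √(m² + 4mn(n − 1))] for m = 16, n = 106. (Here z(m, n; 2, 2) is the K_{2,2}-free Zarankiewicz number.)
z(16, 106; 2, 2) ≤ (1/2)[16 + √(16² + 4·16·106·105)] = (1/2)[16 + √712576] = 430.0711

Kővári–Sós–Turán: let r_1, ..., r_16 be the row sums and z = Σ r_i the total number of 1s. Each pair of columns can share at most one row with both entries 1 (else a 2×2 all-ones block appears), so Σ_i C(r_i, 2) ≤ C(106, 2) = 5565. By convexity Σ_i C(r_i, 2) ≥ 16·C(z/16, 2) = z(z − 16)/(2·16), giving z² − 16z − 16·106·105 ≤ 0 and hence z ≤ (1/2)[16 + √(256 + 4·178080)] = (1/2)[16 + √712576] ≈ (1/2)(16 + 844.1422) = 430.0711.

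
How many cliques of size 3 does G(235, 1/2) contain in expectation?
E[# K_3] = C(235, 3) · (1/2)^C(3, 2) = 2135445 / 2^3 = 266930.625

For each 3-subset S of vertices (there are C(235, 3) = 2135445 such S), let X_S = 1 if S induces a K_3 (all C(3, 2) = 3 edges present). Then P(X_S = 1) = (1/2)^3 = 1/8. By linearity of expectation, E[# K_3] = C(235, 3) · (1/2)^3 = 2135445 / 8 = 266930.625.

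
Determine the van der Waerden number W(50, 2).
W(50, 2) = 50 + 1 = 51

A 2-term AP is any pair of integers, so a monochromatic 2-AP exists iff some colour is used at least twice. With 50 colours, the colouring i ↦ i on {1, ..., 50} uses each colour once, avoiding any monochromatic pair, so W(50, 2) > 50. For {1, ..., 51}, pigeonhole forces two integers of the same colour, which form a monochromatic 2-AP. Hence W(50, 2) = 51.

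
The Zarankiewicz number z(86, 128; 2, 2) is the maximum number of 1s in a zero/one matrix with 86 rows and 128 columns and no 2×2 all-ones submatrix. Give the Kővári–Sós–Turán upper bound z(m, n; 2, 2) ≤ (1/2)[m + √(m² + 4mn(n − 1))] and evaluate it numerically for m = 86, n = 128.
z(86, 128; 2, 2) ≤ (1/2)[86 + √(86² + 4·86·128·127)] = (1/2)[86 + √5599460] = 1226.1589

Kővári–Sós–Turán: let r_1, ..., r_86 be the row sums and z = Σ r_i the total number of 1s. Each pair of columns can share at most one row with both entries 1 (else a 2×2 all-ones block appears), so Σ_i C(r_i, 2) ≤ C(128, 2) = 8128. By convexity Σ_i C(r_i, 2) ≥ 86·C(z/86, 2) = z(z − 86)/(2·86), giving z² − 86z − 86·128·127 ≤ 0 and hence z ≤ (1/2)[86 + √(7396 + 4·1398016)] = (1/2)[86 + √5599460] ≈ (1/2)(86 + 2366.3178) = 1226.1589.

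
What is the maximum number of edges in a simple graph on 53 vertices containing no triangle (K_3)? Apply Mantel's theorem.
ex(53, K_3) = ⌊53^2/4⌋ = 702

Mantel (1907): a triangle-free graph on n vertices has at most ⌊n^2/4⌋ edges, with equality for the complete bipartite graph K_{⌊n/2⌋, ⌈n/2⌉}. For n = 53: ⌊53^2/4⌋ = ⌊2809/4⌋ = 702. The extremal graph is K_{26, 27}, which has 26·27 = 702 edges.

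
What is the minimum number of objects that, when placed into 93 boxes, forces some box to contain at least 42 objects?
n = (42 − 1)·93 + 1 = 3814

By the generalised pigeonhole principle, to guarantee some box contains ≥ r objects we need more than (r − 1) · k objects total. Threshold: n = (r − 1) · k + 1. With r = 42 and k = 93: n = 41 · 93 + 1 = 3813 + 1 = 3814. For n = 3813 = 41 · 93, we can put exactly 41 objects in every box, avoiding 42 in any single one — so 3814 is tight.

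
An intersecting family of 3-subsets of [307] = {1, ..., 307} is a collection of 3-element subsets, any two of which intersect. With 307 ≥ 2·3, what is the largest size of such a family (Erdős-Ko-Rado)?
max |F| = C(306, 2) = 46665

Erdős-Ko-Rado (1961): when n ≥ 2k, max |F| = C(n−1, k−1). The bound is attained by the star {A : i ∈ A} for any fixed i ∈ [n]. Here C(307−1, 3−1) = C(306, 2) = 46665.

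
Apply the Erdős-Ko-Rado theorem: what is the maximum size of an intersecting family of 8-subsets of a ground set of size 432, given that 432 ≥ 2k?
max |F| = C(431, 7) = 521966528787275

Erdős-Ko-Rado (1961): when n ≥ 2k, max |F| = C(n−1, k−1). The bound is attained by the star {A : i ∈ A} for any fixed i ∈ [n]. Here C(432−1, 8−1) = C(431, 7) = 521966528787275.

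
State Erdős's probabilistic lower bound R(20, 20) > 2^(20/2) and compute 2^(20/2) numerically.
2^(20/2) = 1024; so R(20, 20) > 1024

Colour each edge of K_n uniformly at random with red/blue. The expected number of monochromatic K_20 is C(n, 20) · 2 · 2^(−C(20,2)). If C(n, 20) · 2^(1 − C(20,2)) < 1, then with positive probability no monochromatic K_20 exists, so R(20, 20) > n. The standard estimate C(n, 20) ≤ n^20/20! shows this inequality holds whenever n ≤ 2^(20/2) (since 20! · 2^(C(20,2) − 1) > 2^(20^2/2) ≥ n^20). Hence R(20, 20) > 2^(20/2) = 1024.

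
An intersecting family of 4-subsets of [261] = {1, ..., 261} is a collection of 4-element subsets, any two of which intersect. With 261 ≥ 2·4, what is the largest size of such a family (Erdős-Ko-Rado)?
max |F| = C(260, 3) = 2895620

The Erdős-Ko-Rado theorem states: for n ≥ 2k, an intersecting family of k-subsets of an n-element set has size at most C(n − 1, k − 1), with equality for 'star' families {A ⊆ [n] : |A| = k, i ∈ A} (fix an element i). For n = 261, k = 4: C(260, 3) = 2895620.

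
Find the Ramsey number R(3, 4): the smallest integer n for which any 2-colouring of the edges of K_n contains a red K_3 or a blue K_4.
R(3, 4) = 9

Lower bound: an explicit 2-colouring of K_{8} (typically a Paley-type or other structured construction) avoids a red K_3 and a blue K_4, showing R(3, 4) > 8.
Upper bound: the Erdős–Szekeres recurrence R(r, t') ≤ R(r−1, t') + R(r, t'−1) (with the −1 refinement when both summands are even) yields R(3, 4) ≤ 9.
Hence R(3, 4) = 9.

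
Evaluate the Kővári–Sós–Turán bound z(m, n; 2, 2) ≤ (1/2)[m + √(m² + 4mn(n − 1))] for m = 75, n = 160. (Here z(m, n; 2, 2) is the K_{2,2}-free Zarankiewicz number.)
z(75, 160; 2, 2) ≤ (1/2)[75 + √(75² + 4·75·160·159)] = (1/2)[75 + √7637625] = 1419.3127

Kővári–Sós–Turán: let r_1, ..., r_75 be the row sums and z = Σ r_i the total number of 1s. Each pair of columns can share at most one row with both entries 1 (else a 2×2 all-ones block appears), so Σ_i C(r_i, 2) ≤ C(160, 2) = 12720. By convexity Σ_i C(r_i, 2) ≥ 75·C(z/75, 2) = z(z − 75)/(2·75), giving z² − 75z − 75·160·159 ≤ 0 and hence z ≤ (1/2)[75 + √(5625 + 4·1908000)] = (1/2)[75 + √7637625] ≈ (1/2)(75 + 2763.6253) = 1419.3127.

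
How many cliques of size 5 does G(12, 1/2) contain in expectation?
E[# K_5] = C(12, 5) · (1/2)^C(5, 2) = 792 / 2^10 = 99/128 = 0.7734375

For each 5-subset S of vertices (there are C(12, 5) = 792 such S), let X_S = 1 if S induces a K_5 (all C(5, 2) = 10 edges present). Then P(X_S = 1) = (1/2)^10 = 1/1024. By linearity of expectation, E[# K_5] = C(12, 5) · (1/2)^10 = 792 / 1024 = 99/128 = 0.7734375.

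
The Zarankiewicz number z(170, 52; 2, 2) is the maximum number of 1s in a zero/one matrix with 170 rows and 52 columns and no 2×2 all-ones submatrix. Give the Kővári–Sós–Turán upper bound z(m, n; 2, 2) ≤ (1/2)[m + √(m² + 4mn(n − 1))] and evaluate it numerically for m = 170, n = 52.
z(170, 52; 2, 2) ≤ (1/2)[170 + √(170² + 4·170·52·51)] = (1/2)[170 + √1832260] = 761.805

Kővári–Sós–Turán: let r_1, ..., r_170 be the row sums and z = Σ r_i the total number of 1s. Each pair of columns can share at most one row with both entries 1 (else a 2×2 all-ones block appears), so Σ_i C(r_i, 2) ≤ C(52, 2) = 1326. By convexity Σ_i C(r_i, 2) ≥ 170·C(z/170, 2) = z(z − 170)/(2·170), giving z² − 170z − 170·52·51 ≤ 0 and hence z ≤ (1/2)[170 + √(28900 + 4·450840)] = (1/2)[170 + √1832260] ≈ (1/2)(170 + 1353.61) = 761.805.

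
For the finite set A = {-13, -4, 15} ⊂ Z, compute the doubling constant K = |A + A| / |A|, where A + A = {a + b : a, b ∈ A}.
K = |A + A| / |A| = 6/3 = 2

Enumerate A + A = {a + b : a, b ∈ A}. With |A| = 3, there are |A|^2 = 9 ordered sum pairs; collecting distinct values, A + A = {-26, -17, -8, 2, 11, 30}, so |A + A| = 6. Thus K = 6/3 = 2. For comparison, the minimum possible |A + A| over all 3-element sets is 2·3 − 1 = 5 (so min K = 5/3), attained only by arithmetic progressions.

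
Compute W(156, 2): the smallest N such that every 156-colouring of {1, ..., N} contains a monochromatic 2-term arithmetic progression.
W(156, 2) = 156 + 1 = 157

A 2-term AP is any pair of integers, so a monochromatic 2-AP exists iff some colour is used at least twice. With 156 colours, the colouring i ↦ i on {1, ..., 156} uses each colour once, avoiding any monochromatic pair, so W(156, 2) > 156. For {1, ..., 157}, pigeonhole forces two integers of the same colour, which form a monochromatic 2-AP. Hence W(156, 2) = 157.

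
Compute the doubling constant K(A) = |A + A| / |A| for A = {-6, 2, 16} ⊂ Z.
K = |A + A| / |A| = 6/3 = 2

Enumerate A + A = {a + b : a, b ∈ A}. With |A| = 3, there are |A|^2 = 9 ordered sum pairs; collecting distinct values, A + A = {-12, -4, 4, 10, 18, 32}, so |A + A| = 6. Thus K = 6/3 = 2. For comparison, the minimum possible |A + A| over all 3-element sets is 2·3 − 1 = 5 (so min K = 5/3), attained only by arithmetic progressions.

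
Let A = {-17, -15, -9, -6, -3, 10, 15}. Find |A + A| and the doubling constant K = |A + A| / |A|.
K = |A + A| / |A| = 26/7

Enumerate A + A = {a + b : a, b ∈ A}. With |A| = 7, there are |A|^2 = 49 ordered sum pairs; collecting distinct values, A + A = {-34, -32, -30, -26, -24, -23, -21, -20, -18, -15, -12, -9, -7, -6, -5, -2, 0, 1, 4, 6, 7, 9, 12, 20, 25, 30}, so |A + A| = 26. Thus K = 26/7. For comparison, the minimum possible |A + A| over all 7-element sets is 2·7 − 1 = 13 (so min K = 13/7), attained only by arithmetic progressions.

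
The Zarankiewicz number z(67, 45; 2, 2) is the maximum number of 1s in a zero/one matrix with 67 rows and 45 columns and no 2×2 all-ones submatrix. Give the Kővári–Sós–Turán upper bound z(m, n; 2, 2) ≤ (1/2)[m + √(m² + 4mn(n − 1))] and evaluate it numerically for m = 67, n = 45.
z(67, 45; 2, 2) ≤ (1/2)[67 + √(67² + 4·67·45·44)] = (1/2)[67 + √535129] = 399.2626

Kővári–Sós–Turán: let r_1, ..., r_67 be the row sums and z = Σ r_i the total number of 1s. Each pair of columns can share at most one row with both entries 1 (else a 2×2 all-ones block appears), so Σ_i C(r_i, 2) ≤ C(45, 2) = 990. By convexity Σ_i C(r_i, 2) ≥ 67·C(z/67, 2) = z(z − 67)/(2·67), giving z² − 67z − 67·45·44 ≤ 0 and hence z ≤ (1/2)[67 + √(4489 + 4·132660)] = (1/2)[67 + √535129] ≈ (1/2)(67 + 731.5251) = 399.2626.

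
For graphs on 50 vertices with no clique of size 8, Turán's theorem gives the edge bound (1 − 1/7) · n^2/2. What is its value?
Turán density bound = (6/7) · 50^2/2 = 7500/7 ≈ 1071.4286

Turán's theorem: ex(n, K_{r+1}) is achieved by the complete r-partite Turán graph T(n, r) with parts as balanced as possible, and is at most (1 − 1/r) · n^2/2. For r = 7, n = 50: the density bound is (6/7) · 2500/2 = 7500/7 ≈ 1071.4286. The integer-valued extremum is e(T(50, 7)) = 1071, which is strictly less than the density bound 7500/7 since 7 ∤ 50 (the parts of T(50, 7) cannot all be equal).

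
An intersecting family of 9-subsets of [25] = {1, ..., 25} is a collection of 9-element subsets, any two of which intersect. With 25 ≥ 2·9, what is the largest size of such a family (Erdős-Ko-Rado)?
max |F| = C(24, 8) = 735471

Erdős-Ko-Rado (1961): when n ≥ 2k, max |F| = C(n−1, k−1). The bound is attained by the star {A : i ∈ A} for any fixed i ∈ [n]. Here C(25−1, 9−1) = C(24, 8) = 735471.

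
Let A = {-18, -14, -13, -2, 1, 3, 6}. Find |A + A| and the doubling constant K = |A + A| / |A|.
K = |A + A| / |A| = 25/7

Enumerate A + A = {a + b : a, b ∈ A}. With |A| = 7, there are |A|^2 = 49 ordered sum pairs; collecting distinct values, A + A = {-36, -32, -31, -28, -27, -26, -20, -17, -16, -15, -13, -12, -11, -10, -8, -7, -4, -1, 1, 2, 4, 6, 7, 9, 12}, so |A + A| = 25. Thus K = 25/7. For comparison, the minimum possible |A + A| over all 7-element sets is 2·7 − 1 = 13 (so min K = 13/7), attained only by arithmetic progressions.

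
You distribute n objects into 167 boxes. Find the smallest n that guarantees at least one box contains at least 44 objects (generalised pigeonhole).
n = (44 − 1)·167 + 1 = 7182

By the generalised pigeonhole principle, to guarantee some box contains ≥ r objects we need more than (r − 1) · k objects total. Threshold: n = (r − 1) · k + 1. With r = 44 and k = 167: n = 43 · 167 + 1 = 7181 + 1 = 7182. For n = 7181 = 43 · 167, we can put exactly 43 objects in every box, avoiding 44 in any single one — so 7182 is tight.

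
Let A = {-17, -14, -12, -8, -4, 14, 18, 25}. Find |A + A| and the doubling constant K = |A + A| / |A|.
K = |A + A| / |A| = 33/8

Enumerate A + A = {a + b : a, b ∈ A}. With |A| = 8, there are |A|^2 = 64 ordered sum pairs; collecting distinct values, A + A = {-34, -31, -29, -28, -26, -25, -24, -22, -21, -20, -18, -16, -12, -8, -3, 0, 1, 2, 4, 6, 8, 10, 11, 13, 14, 17, 21, 28, 32, 36, 39, 43, 50}, so |A + A| = 33. Thus K = 33/8. For comparison, the minimum possible |A + A| over all 8-element sets is 2·8 − 1 = 15 (so min K = 15/8), attained only by arithmetic progressions.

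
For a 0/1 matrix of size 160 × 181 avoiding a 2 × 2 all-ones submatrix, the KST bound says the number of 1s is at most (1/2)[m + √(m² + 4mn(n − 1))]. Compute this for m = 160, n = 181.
z(160, 181; 2, 2) ≤ (1/2)[160 + √(160² + 4·160·181·180)] = (1/2)[160 + √20876800] = 2364.5568

Kővári–Sós–Turán: let r_1, ..., r_160 be the row sums and z = Σ r_i the total number of 1s. Each pair of columns can share at most one row with both entries 1 (else a 2×2 all-ones block appears), so Σ_i C(r_i, 2) ≤ C(181, 2) = 16290. By convexity Σ_i C(r_i, 2) ≥ 160·C(z/160, 2) = z(z − 160)/(2·160), giving z² − 160z − 160·181·180 ≤ 0 and hence z ≤ (1/2)[160 + √(25600 + 4·5212800)] = (1/2)[160 + √20876800] ≈ (1/2)(160 + 4569.1137) = 2364.5568.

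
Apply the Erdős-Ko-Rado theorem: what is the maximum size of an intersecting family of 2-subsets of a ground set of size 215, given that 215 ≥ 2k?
max |F| = C(214, 1) = 214

Erdős-Ko-Rado (1961): when n ≥ 2k, max |F| = C(n−1, k−1). The bound is attained by the star {A : i ∈ A} for any fixed i ∈ [n]. Here C(215−1, 2−1) = C(214, 1) = 214.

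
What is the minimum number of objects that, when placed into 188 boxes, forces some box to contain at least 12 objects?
n = (12 − 1)·188 + 1 = 2069

By the generalised pigeonhole principle, to guarantee some box contains ≥ r objects we need more than (r − 1) · k objects total. Threshold: n = (r − 1) · k + 1. With r = 12 and k = 188: n = 11 · 188 + 1 = 2068 + 1 = 2069. For n = 2068 = 11 · 188, we can put exactly 11 objects in every box, avoiding 12 in any single one — so 2069 is tight.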